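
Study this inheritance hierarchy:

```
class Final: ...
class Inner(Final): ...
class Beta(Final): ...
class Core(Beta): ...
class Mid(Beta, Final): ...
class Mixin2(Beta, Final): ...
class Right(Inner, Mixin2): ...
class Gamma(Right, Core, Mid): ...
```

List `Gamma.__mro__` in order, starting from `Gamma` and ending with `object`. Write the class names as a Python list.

L[Gamma] = Gamma + merge(L[Right], L[Core], L[Mid], [Right Core Mid])
  take Right:  [Right Inner Mixin2 Beta Final object] + [Core Beta Final object] + [Mid Beta Final object] + [Right Core Mid]
  take Inner:  [Inner Mixin2 Beta Final object] + [Core Beta Final object] + [Mid Beta Final object] + [Core Mid]
  take Mixin2:  [Mixin2 Beta Final object] + [Core Beta Final object] + [Mid Beta Final object] + [Core Mid]
  take Core:  [Beta Final object] + [Core Beta Final object] + [Mid Beta Final object] + [Core Mid]
  take Mid:  [Beta Final object] + [Beta Final object] + [Mid Beta Final object] + [Mid]
  take Beta:  [Beta Final object] + [Beta Final object] + [Beta Final object]
  take Final:  [Final object] + [Final object] + [Final object]
  take object:  [object] + [object] + [object]

[Gamma, Right, Inner, Mixin2, Core, Mid, Beta, Final, object]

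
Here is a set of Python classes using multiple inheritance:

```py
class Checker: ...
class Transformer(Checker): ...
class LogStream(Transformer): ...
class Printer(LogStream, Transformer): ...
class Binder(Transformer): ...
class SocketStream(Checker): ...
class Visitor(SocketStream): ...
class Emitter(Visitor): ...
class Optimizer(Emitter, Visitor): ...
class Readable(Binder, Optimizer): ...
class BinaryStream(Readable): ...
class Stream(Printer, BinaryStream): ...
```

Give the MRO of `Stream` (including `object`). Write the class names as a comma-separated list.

Stream, Printer, LogStream, BinaryStream, Readable, Binder, Transformer, Optimizer, Emitter, Visitor, SocketStream, Checker, object

L[Stream] = Stream + merge(L[Printer], L[BinaryStream], [Printer BinaryStream])
  take Printer:  [Printer LogStream Transformer Checker object] + [BinaryStream Readable Binder Transformer Optimizer Emitter Visitor SocketStream Checker object] + [Printer BinaryStream]
  take LogStream:  [LogStream Transformer Checker object] + [BinaryStream Readable Binder Transformer Optimizer Emitter Visitor SocketStream Checker object] + [BinaryStream]
  take BinaryStream:  [Transformer Checker object] + [BinaryStream Readable Binder Transformer Optimizer Emitter Visitor SocketStream Checker object] + [BinaryStream]
  take Readable:  [Transformer Checker object] + [Readable Binder Transformer Optimizer Emitter Visitor SocketStream Checker object]
  take Binder:  [Transformer Checker object] + [Binder Transformer Optimizer Emitter Visitor SocketStream Checker object]
  take Transformer:  [Transformer Checker object] + [Transformer Optimizer Emitter Visitor SocketStream Checker object]
  take Optimizer:  [Checker object] + [Optimizer Emitter Visitor SocketStream Checker object]
  take Emitter:  [Checker object] + [Emitter Visitor SocketStream Checker object]
  take Visitor:  [Checker object] + [Visitor SocketStream Checker object]
  take SocketStream:  [Checker object] + [SocketStream Checker object]
  take Checker:  [Checker object] + [Checker object]
  take object:  [object] + [object]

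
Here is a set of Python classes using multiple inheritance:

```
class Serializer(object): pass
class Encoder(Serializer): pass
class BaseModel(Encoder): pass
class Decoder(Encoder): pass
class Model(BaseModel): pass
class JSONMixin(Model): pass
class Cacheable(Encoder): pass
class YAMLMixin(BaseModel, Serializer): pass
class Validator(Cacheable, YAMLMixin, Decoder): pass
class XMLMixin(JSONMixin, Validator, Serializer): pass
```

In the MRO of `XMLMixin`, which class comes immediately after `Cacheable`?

YAMLMixin

L[XMLMixin] = XMLMixin + merge(L[JSONMixin], L[Validator], L[Serializer], [JSONMixin Validator Serializer])
  take JSONMixin:  [JSONMixin Model BaseModel Encoder Serializer object] + [Validator Cacheable YAMLMixin BaseModel Decoder Encoder Serializer object] + [Serializer object] + [JSONMixin Validator Serializer]
  take Model:  [Model BaseModel Encoder Serializer object] + [Validator Cacheable YAMLMixin BaseModel Decoder Encoder Serializer object] + [Serializer object] + [Validator Serializer]
  take Validator:  [BaseModel Encoder Serializer object] + [Validator Cacheable YAMLMixin BaseModel Decoder Encoder Serializer object] + [Serializer object] + [Validator Serializer]
  take Cacheable:  [BaseModel Encoder Serializer object] + [Cacheable YAMLMixin BaseModel Decoder Encoder Serializer object] + [Serializer object] + [Serializer]
  take YAMLMixin:  [BaseModel Encoder Serializer object] + [YAMLMixin BaseModel Decoder Encoder Serializer object] + [Serializer object] + [Serializer]
  take BaseModel:  [BaseModel Encoder Serializer object] + [BaseModel Decoder Encoder Serializer object] + [Serializer object] + [Serializer]
  take Decoder:  [Encoder Serializer object] + [Decoder Encoder Serializer object] + [Serializer object] + [Serializer]
  take Encoder:  [Encoder Serializer object] + [Encoder Serializer object] + [Serializer object] + [Serializer]
  take Serializer:  [Serializer object] + [Serializer object] + [Serializer object] + [Serializer]
  take object:  [object] + [object] + [object]
MRO: XMLMixin JSONMixin Model Validator Cacheable YAMLMixin BaseModel Decoder Encoder Serializer object
Cacheable is at position 4; next is YAMLMixin.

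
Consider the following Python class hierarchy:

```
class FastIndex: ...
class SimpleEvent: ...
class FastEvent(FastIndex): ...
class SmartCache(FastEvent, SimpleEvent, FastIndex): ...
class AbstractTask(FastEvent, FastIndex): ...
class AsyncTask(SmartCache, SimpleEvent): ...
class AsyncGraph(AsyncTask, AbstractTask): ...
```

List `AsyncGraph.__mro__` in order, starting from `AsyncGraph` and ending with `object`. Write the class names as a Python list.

L[AsyncGraph] = AsyncGraph + merge(L[AsyncTask], L[AbstractTask], [AsyncTask AbstractTask])
  take AsyncTask:  [AsyncTask SmartCache FastEvent SimpleEvent FastIndex object] + [AbstractTask FastEvent FastIndex object] + [AsyncTask AbstractTask]
  take SmartCache:  [SmartCache FastEvent SimpleEvent FastIndex object] + [AbstractTask FastEvent FastIndex object] + [AbstractTask]
  take AbstractTask:  [FastEvent SimpleEvent FastIndex object] + [AbstractTask FastEvent FastIndex object] + [AbstractTask]
  take FastEvent:  [FastEvent SimpleEvent FastIndex object] + [FastEvent FastIndex object]
  take SimpleEvent:  [SimpleEvent FastIndex object] + [FastIndex object]
  take FastIndex:  [FastIndex object] + [FastIndex object]
  take object:  [object] + [object]

[AsyncGraph, AsyncTask, SmartCache, AbstractTask, FastEvent, SimpleEvent, FastIndex, object]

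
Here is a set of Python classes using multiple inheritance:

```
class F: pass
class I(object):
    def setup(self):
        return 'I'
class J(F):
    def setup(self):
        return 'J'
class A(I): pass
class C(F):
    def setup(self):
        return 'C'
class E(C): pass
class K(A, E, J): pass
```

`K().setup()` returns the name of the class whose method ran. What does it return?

I

L[K] = K + merge(L[A], L[E], L[J], [A E J])
  take A:  [A I object] + [E C F object] + [J F object] + [A E J]
  take I:  [I object] + [E C F object] + [J F object] + [E J]
  take E:  [object] + [E C F object] + [J F object] + [E J]
  take C:  [object] + [C F object] + [J F object] + [J]
  take J:  [object] + [F object] + [J F object] + [J]
  take F:  [object] + [F object] + [F object]
  take object:  [object] + [object] + [object]
MRO: K A I E C J F object
setup is defined in: C, I, J. First along the MRO is I.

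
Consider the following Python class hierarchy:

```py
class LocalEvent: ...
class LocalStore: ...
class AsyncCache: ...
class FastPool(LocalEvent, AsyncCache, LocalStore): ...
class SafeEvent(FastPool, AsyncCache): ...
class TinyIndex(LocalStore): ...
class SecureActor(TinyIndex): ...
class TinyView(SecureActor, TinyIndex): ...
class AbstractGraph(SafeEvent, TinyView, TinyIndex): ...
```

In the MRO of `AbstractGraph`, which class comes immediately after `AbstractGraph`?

SafeEvent

L[AbstractGraph] = AbstractGraph + merge(L[SafeEvent], L[TinyView], L[TinyIndex], [SafeEvent TinyView TinyIndex])
  take SafeEvent:  [SafeEvent FastPool LocalEvent AsyncCache LocalStore object] + [TinyView SecureActor TinyIndex LocalStore object] + [TinyIndex LocalStore object] + [SafeEvent TinyView TinyIndex]
  take FastPool:  [FastPool LocalEvent AsyncCache LocalStore object] + [TinyView SecureActor TinyIndex LocalStore object] + [TinyIndex LocalStore object] + [TinyView TinyIndex]
  take LocalEvent:  [LocalEvent AsyncCache LocalStore object] + [TinyView SecureActor TinyIndex LocalStore object] + [TinyIndex LocalStore object] + [TinyView TinyIndex]
  take AsyncCache:  [AsyncCache LocalStore object] + [TinyView SecureActor TinyIndex LocalStore object] + [TinyIndex LocalStore object] + [TinyView TinyIndex]
  take TinyView:  [LocalStore object] + [TinyView SecureActor TinyIndex LocalStore object] + [TinyIndex LocalStore object] + [TinyView TinyIndex]
  take SecureActor:  [LocalStore object] + [SecureActor TinyIndex LocalStore object] + [TinyIndex LocalStore object] + [TinyIndex]
  take TinyIndex:  [LocalStore object] + [TinyIndex LocalStore object] + [TinyIndex LocalStore object] + [TinyIndex]
  take LocalStore:  [LocalStore object] + [LocalStore object] + [LocalStore object]
  take object:  [object] + [object] + [object]
MRO: AbstractGraph SafeEvent FastPool LocalEvent AsyncCache TinyView SecureActor TinyIndex LocalStore object
AbstractGraph is at position 0; next is SafeEvent.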